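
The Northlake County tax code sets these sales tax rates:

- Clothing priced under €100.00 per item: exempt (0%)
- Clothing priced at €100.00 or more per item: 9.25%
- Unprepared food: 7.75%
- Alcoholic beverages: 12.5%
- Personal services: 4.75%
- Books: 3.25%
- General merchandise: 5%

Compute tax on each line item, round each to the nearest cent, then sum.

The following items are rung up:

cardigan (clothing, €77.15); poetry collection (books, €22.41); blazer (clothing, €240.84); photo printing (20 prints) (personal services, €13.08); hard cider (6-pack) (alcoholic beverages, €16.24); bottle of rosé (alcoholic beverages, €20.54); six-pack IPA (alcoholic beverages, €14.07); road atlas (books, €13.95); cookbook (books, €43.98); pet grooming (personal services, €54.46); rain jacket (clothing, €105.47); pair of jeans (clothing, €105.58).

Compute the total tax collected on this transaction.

Cardigan €77.15: clothing, under €100.00 → 0% → €0.00
Poetry collection €22.41: books → 3.25% → €0.73
Blazer €240.84: clothing, €100.00 or more → 9.25% → €22.28
Photo printing (20 prints) €13.08: personal services → 4.75% → €0.62
Hard cider (6-pack) €16.24: alcoholic beverages → 12.5% → €2.03
Bottle of rosé €20.54: alcoholic beverages → 12.5% → €2.57
Six-pack IPA €14.07: alcoholic beverages → 12.5% → €1.76
Road atlas €13.95: books → 3.25% → €0.45
Cookbook €43.98: books → 3.25% → €1.43
Pet grooming €54.46: personal services → 4.75% → €2.59
Rain jacket €105.47: clothing, €100.00 or more → 9.25% → €9.76
Pair of jeans €105.58: clothing, €100.00 or more → 9.25% → €9.77
Total tax = €0.73 + €22.28 + €0.62 + €2.03 + €2.57 + €1.76 + €0.45 + €1.43 + €2.59 + €9.76 + €9.77 = €53.99

€53.99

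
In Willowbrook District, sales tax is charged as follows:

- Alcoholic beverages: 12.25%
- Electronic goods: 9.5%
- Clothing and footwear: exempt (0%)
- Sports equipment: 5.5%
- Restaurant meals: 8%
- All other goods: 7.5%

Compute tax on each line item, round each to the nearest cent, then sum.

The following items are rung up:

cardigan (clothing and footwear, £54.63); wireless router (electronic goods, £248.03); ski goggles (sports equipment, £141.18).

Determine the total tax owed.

£31.32

Cardigan £54.63: clothing and footwear → 0% → £0.00
Wireless router £248.03: electronic goods → 9.5% → £23.56
Ski goggles £141.18: sports equipment → 5.5% → £7.76
Total tax = £23.56 + £7.76 = £31.32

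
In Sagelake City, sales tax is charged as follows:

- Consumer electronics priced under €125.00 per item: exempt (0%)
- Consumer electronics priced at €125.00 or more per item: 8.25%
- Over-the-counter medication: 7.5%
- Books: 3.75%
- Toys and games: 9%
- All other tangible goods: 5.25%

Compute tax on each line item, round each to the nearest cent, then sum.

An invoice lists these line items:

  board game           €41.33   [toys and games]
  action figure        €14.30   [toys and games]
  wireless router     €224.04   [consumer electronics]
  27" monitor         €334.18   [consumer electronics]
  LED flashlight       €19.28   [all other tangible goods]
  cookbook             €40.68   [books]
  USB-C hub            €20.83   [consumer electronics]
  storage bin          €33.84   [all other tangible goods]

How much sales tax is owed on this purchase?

Board game €41.33: toys and games → 9% → €3.72
Action figure €14.30: toys and games → 9% → €1.29
Wireless router €224.04: consumer electronics, €125.00 or more → 8.25% → €18.48
27" monitor €334.18: consumer electronics, €125.00 or more → 8.25% → €27.57
LED flashlight €19.28: all other tangible goods → 5.25% → €1.01
Cookbook €40.68: books → 3.75% → €1.53
USB-C hub €20.83: consumer electronics, under €125.00 → 0% → €0.00
Storage bin €33.84: all other tangible goods → 5.25% → €1.78
Total tax = €3.72 + €1.29 + €18.48 + €27.57 + €1.01 + €1.53 + €1.78 = €55.38

€55.38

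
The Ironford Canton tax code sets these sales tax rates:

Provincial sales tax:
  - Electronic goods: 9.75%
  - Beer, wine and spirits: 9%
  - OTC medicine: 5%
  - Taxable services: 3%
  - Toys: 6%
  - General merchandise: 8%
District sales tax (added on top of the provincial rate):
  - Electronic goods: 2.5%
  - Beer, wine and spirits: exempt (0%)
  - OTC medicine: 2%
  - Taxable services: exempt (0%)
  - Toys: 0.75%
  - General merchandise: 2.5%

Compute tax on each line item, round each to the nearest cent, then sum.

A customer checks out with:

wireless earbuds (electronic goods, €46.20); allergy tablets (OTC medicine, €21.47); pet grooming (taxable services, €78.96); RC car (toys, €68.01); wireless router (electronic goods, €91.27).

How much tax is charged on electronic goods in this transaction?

Wireless earbuds €46.20: electronic goods → 9.75% + 2.5% district = 12.25% → €5.66
Wireless router €91.27: electronic goods → 9.75% + 2.5% district = 12.25% → €11.18
Tax on electronic goods = €5.66 + €11.18 = €16.84

€16.84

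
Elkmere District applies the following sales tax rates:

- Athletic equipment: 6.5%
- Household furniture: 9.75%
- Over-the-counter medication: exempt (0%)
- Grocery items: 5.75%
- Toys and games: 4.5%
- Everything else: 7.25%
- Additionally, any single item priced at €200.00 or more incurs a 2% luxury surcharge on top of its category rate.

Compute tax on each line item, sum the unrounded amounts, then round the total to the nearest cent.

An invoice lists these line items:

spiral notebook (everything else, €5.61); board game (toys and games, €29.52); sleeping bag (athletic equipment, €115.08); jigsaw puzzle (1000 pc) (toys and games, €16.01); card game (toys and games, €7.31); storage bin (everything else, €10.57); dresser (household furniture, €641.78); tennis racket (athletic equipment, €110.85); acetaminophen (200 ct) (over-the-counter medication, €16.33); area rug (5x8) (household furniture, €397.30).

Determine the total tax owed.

Spiral notebook €5.61: everything else → 7.25% → €0.406725
Board game €29.52: toys and games → 4.5% → €1.3284
Sleeping bag €115.08: athletic equipment → 6.5% → €7.4802
Jigsaw puzzle (1000 pc) €16.01: toys and games → 4.5% → €0.72045
Card game €7.31: toys and games → 4.5% → €0.32895
Storage bin €10.57: everything else → 7.25% → €0.766325
Dresser €641.78: household furniture → 9.75% + 2% surcharge = 11.75% → €75.40915
Tennis racket €110.85: athletic equipment → 6.5% → €7.20525
Acetaminophen (200 ct) €16.33: over-the-counter medication → 0% → €0.00
Area rug (5x8) €397.30: household furniture → 9.75% + 2% surcharge = 11.75% → €46.68275
Unrounded tax sum = €140.3282 → €140.33

€140.33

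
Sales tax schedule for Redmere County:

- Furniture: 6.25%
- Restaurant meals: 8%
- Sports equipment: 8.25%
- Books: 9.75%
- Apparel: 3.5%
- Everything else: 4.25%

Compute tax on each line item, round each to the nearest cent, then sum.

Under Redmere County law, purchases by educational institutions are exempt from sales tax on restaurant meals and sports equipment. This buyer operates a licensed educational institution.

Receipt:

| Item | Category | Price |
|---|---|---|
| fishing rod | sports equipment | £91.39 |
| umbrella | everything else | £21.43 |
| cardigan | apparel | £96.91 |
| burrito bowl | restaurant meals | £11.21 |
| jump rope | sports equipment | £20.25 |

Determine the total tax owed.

Fishing rod £91.39: sports equipment, buyer-exempt → 0% → £0.00
Umbrella £21.43: everything else → 4.25% → £0.91
Cardigan £96.91: apparel → 3.5% → £3.39
Burrito bowl £11.21: restaurant meals, buyer-exempt → 0% → £0.00
Jump rope £20.25: sports equipment, buyer-exempt → 0% → £0.00
Total tax = £0.91 + £3.39 = £4.30

£4.30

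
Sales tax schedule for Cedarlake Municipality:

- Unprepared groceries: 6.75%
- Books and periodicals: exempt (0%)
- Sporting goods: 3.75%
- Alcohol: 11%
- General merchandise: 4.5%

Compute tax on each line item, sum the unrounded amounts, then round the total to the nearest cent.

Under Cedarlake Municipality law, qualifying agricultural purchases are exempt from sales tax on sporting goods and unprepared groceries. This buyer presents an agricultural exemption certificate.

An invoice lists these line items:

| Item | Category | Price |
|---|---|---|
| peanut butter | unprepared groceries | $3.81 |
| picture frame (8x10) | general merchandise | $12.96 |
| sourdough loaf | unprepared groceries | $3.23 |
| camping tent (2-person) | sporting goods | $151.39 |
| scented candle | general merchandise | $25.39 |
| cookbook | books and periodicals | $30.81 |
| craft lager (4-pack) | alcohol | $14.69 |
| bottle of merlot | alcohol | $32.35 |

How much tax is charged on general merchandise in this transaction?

Picture frame (8x10) $12.96: general merchandise → 4.5% → $0.5832
Scented candle $25.39: general merchandise → 4.5% → $1.14255
Tax on general merchandise: unrounded sum = $1.72575 → $1.73

$1.73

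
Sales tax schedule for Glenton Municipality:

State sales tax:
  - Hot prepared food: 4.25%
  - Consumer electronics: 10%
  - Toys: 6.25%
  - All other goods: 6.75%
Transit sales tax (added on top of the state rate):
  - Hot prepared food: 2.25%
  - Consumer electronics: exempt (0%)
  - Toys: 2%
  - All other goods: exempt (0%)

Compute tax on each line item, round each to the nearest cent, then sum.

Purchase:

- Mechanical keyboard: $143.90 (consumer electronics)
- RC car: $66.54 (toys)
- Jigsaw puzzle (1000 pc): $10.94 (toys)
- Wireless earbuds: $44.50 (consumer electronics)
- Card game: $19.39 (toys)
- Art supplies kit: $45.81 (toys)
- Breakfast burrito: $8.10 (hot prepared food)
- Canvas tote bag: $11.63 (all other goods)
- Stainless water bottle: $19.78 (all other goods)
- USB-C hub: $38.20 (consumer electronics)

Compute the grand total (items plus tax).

$445.88

Mechanical keyboard $143.90: consumer electronics → 10% + 0% transit = 10% → $14.39
RC car $66.54: toys → 6.25% + 2% transit = 8.25% → $5.49
Jigsaw puzzle (1000 pc) $10.94: toys → 6.25% + 2% transit = 8.25% → $0.90
Wireless earbuds $44.50: consumer electronics → 10% + 0% transit = 10% → $4.45
Card game $19.39: toys → 6.25% + 2% transit = 8.25% → $1.60
Art supplies kit $45.81: toys → 6.25% + 2% transit = 8.25% → $3.78
Breakfast burrito $8.10: hot prepared food → 4.25% + 2.25% transit = 6.5% → $0.53
Canvas tote bag $11.63: all other goods → 6.75% + 0% transit = 6.75% → $0.79
Stainless water bottle $19.78: all other goods → 6.75% + 0% transit = 6.75% → $1.34
USB-C hub $38.20: consumer electronics → 10% + 0% transit = 10% → $3.82
Subtotal = $408.79; tax = $37.09; total due = $445.88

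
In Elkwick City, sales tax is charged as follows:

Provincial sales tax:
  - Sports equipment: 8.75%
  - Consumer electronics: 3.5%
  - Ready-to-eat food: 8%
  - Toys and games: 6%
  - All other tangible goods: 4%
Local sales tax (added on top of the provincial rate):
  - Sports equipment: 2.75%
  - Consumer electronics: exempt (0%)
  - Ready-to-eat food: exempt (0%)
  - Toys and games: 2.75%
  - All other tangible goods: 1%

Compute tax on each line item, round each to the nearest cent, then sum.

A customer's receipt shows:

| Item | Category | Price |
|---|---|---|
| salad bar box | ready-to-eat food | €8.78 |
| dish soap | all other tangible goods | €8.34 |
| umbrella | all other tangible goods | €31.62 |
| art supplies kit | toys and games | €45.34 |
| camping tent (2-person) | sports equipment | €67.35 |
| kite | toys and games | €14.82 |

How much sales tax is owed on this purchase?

Salad bar box €8.78: ready-to-eat food → 8% + 0% local = 8% → €0.70
Dish soap €8.34: all other tangible goods → 4% + 1% local = 5% → €0.42
Umbrella €31.62: all other tangible goods → 4% + 1% local = 5% → €1.58
Art supplies kit €45.34: toys and games → 6% + 2.75% local = 8.75% → €3.97
Camping tent (2-person) €67.35: sports equipment → 8.75% + 2.75% local = 11.5% → €7.75
Kite €14.82: toys and games → 6% + 2.75% local = 8.75% → €1.30
Total tax = €0.70 + €0.42 + €1.58 + €3.97 + €7.75 + €1.30 = €15.72

€15.72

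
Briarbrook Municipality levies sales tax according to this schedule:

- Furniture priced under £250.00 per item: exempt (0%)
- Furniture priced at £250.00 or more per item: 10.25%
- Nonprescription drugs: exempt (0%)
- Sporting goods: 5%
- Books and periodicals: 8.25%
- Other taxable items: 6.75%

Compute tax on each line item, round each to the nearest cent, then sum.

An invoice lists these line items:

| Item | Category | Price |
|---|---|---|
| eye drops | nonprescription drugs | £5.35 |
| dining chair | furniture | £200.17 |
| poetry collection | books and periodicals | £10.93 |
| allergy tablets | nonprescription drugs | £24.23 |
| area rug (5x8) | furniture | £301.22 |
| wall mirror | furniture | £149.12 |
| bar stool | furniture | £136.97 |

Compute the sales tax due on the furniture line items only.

Dining chair £200.17: furniture, under £250.00 → 0% → £0.00
Area rug (5x8) £301.22: furniture, £250.00 or more → 10.25% → £30.88
Wall mirror £149.12: furniture, under £250.00 → 0% → £0.00
Bar stool £136.97: furniture, under £250.00 → 0% → £0.00
Tax on furniture = £0.00 + £30.88 + £0.00 + £0.00 = £30.88

£30.88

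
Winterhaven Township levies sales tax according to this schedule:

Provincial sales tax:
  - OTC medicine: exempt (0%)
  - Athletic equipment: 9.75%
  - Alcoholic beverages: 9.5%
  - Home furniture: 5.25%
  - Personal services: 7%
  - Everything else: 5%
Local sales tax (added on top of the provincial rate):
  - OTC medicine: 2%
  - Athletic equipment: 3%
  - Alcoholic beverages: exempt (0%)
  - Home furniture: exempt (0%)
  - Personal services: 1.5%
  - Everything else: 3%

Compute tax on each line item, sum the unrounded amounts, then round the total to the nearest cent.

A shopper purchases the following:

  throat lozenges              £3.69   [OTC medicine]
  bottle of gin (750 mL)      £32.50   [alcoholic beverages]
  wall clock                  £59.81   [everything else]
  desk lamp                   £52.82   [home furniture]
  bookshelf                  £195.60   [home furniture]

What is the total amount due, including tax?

Throat lozenges £3.69: OTC medicine → 0% + 2% local = 2% → £0.0738
Bottle of gin (750 mL) £32.50: alcoholic beverages → 9.5% + 0% local = 9.5% → £3.0875
Wall clock £59.81: everything else → 5% + 3% local = 8% → £4.7848
Desk lamp £52.82: home furniture → 5.25% + 0% local = 5.25% → £2.77305
Bookshelf £195.60: home furniture → 5.25% + 0% local = 5.25% → £10.269
Subtotal = £344.42; unrounded tax = £20.98815 → £20.99; total due = £365.41

£365.41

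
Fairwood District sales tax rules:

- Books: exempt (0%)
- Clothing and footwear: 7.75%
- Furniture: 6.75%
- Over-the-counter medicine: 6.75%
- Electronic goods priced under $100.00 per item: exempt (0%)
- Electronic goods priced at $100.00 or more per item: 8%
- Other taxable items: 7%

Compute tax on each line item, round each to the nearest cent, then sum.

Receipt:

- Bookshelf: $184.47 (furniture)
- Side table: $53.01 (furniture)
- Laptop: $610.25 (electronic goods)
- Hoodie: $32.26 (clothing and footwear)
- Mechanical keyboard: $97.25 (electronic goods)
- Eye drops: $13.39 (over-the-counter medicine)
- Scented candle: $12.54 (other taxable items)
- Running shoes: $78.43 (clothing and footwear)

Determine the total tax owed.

$75.21

Bookshelf $184.47: furniture → 6.75% → $12.45
Side table $53.01: furniture → 6.75% → $3.58
Laptop $610.25: electronic goods, $100.00 or more → 8% → $48.82
Hoodie $32.26: clothing and footwear → 7.75% → $2.50
Mechanical keyboard $97.25: electronic goods, under $100.00 → 0% → $0.00
Eye drops $13.39: over-the-counter medicine → 6.75% → $0.90
Scented candle $12.54: other taxable items → 7% → $0.88
Running shoes $78.43: clothing and footwear → 7.75% → $6.08
Total tax = $12.45 + $3.58 + $48.82 + $2.50 + $0.90 + $0.88 + $6.08 = $75.21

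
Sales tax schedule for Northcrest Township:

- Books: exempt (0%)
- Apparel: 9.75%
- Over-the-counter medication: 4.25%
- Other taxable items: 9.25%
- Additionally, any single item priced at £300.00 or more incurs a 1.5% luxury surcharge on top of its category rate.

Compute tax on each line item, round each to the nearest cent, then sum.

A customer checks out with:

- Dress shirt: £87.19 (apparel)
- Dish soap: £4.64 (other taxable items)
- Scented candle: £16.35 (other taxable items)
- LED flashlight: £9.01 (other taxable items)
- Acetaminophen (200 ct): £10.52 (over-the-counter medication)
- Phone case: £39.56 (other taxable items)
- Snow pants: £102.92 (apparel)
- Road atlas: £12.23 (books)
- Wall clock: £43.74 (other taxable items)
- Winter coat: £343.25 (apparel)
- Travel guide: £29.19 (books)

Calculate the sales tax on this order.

Dress shirt £87.19: apparel → 9.75% → £8.50
Dish soap £4.64: other taxable items → 9.25% → £0.43
Scented candle £16.35: other taxable items → 9.25% → £1.51
LED flashlight £9.01: other taxable items → 9.25% → £0.83
Acetaminophen (200 ct) £10.52: over-the-counter medication → 4.25% → £0.45
Phone case £39.56: other taxable items → 9.25% → £3.66
Snow pants £102.92: apparel → 9.75% → £10.03
Road atlas £12.23: books → 0% → £0.00
Wall clock £43.74: other taxable items → 9.25% → £4.05
Winter coat £343.25: apparel → 9.75% + 1.5% surcharge = 11.25% → £38.62
Travel guide £29.19: books → 0% → £0.00
Total tax = £8.50 + £0.43 + £1.51 + £0.83 + £0.45 + £3.66 + £10.03 + £4.05 + £38.62 = £68.08

£68.08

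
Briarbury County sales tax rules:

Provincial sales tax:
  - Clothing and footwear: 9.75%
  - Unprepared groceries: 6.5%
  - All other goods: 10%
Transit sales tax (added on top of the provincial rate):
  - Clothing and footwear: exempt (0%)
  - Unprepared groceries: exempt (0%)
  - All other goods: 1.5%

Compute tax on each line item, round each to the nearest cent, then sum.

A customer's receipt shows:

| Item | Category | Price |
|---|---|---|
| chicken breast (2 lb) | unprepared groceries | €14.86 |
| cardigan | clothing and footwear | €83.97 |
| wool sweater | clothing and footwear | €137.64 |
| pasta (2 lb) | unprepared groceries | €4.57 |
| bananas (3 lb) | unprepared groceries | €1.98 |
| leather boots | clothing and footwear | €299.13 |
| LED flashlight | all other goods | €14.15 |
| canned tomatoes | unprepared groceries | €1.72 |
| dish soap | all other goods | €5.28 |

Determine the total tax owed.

€54.53

Chicken breast (2 lb) €14.86: unprepared groceries → 6.5% + 0% transit = 6.5% → €0.97
Cardigan €83.97: clothing and footwear → 9.75% + 0% transit = 9.75% → €8.19
Wool sweater €137.64: clothing and footwear → 9.75% + 0% transit = 9.75% → €13.42
Pasta (2 lb) €4.57: unprepared groceries → 6.5% + 0% transit = 6.5% → €0.30
Bananas (3 lb) €1.98: unprepared groceries → 6.5% + 0% transit = 6.5% → €0.13
Leather boots €299.13: clothing and footwear → 9.75% + 0% transit = 9.75% → €29.17
LED flashlight €14.15: all other goods → 10% + 1.5% transit = 11.5% → €1.63
Canned tomatoes €1.72: unprepared groceries → 6.5% + 0% transit = 6.5% → €0.11
Dish soap €5.28: all other goods → 10% + 1.5% transit = 11.5% → €0.61
Total tax = €0.97 + €8.19 + €13.42 + €0.30 + €0.13 + €29.17 + €1.63 + €0.11 + €0.61 = €54.53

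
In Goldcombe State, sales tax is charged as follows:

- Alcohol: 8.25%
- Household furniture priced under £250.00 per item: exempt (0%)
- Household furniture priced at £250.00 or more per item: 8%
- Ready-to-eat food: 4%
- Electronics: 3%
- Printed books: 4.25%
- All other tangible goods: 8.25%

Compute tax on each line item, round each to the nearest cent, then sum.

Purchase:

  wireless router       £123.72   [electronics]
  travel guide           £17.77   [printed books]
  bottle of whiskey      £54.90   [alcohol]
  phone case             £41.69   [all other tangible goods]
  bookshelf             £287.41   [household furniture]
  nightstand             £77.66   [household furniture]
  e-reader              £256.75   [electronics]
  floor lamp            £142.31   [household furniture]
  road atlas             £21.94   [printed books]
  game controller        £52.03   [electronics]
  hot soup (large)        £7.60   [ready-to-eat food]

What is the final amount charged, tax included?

£1129.70

Wireless router £123.72: electronics → 3% → £3.71
Travel guide £17.77: printed books → 4.25% → £0.76
Bottle of whiskey £54.90: alcohol → 8.25% → £4.53
Phone case £41.69: all other tangible goods → 8.25% → £3.44
Bookshelf £287.41: household furniture, £250.00 or more → 8% → £22.99
Nightstand £77.66: household furniture, under £250.00 → 0% → £0.00
E-reader £256.75: electronics → 3% → £7.70
Floor lamp £142.31: household furniture, under £250.00 → 0% → £0.00
Road atlas £21.94: printed books → 4.25% → £0.93
Game controller £52.03: electronics → 3% → £1.56
Hot soup (large) £7.60: ready-to-eat food → 4% → £0.30
Subtotal = £1083.78; tax = £45.92; total due = £1129.70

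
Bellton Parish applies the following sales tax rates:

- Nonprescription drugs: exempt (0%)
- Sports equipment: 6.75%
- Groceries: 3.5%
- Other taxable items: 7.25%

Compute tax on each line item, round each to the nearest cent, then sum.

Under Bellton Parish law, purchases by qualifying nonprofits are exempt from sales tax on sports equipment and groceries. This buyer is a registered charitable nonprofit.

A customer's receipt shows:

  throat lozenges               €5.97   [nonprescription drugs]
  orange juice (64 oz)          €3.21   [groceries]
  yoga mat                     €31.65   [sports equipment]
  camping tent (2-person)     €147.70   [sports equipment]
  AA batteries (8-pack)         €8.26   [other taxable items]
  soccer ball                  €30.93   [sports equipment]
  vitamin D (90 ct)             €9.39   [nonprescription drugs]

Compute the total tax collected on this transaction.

€0.60

Throat lozenges €5.97: nonprescription drugs → 0% → €0.00
Orange juice (64 oz) €3.21: groceries, buyer-exempt → 0% → €0.00
Yoga mat €31.65: sports equipment, buyer-exempt → 0% → €0.00
Camping tent (2-person) €147.70: sports equipment, buyer-exempt → 0% → €0.00
AA batteries (8-pack) €8.26: other taxable items → 7.25% → €0.60
Soccer ball €30.93: sports equipment, buyer-exempt → 0% → €0.00
Vitamin D (90 ct) €9.39: nonprescription drugs → 0% → €0.00
Total tax = €0.60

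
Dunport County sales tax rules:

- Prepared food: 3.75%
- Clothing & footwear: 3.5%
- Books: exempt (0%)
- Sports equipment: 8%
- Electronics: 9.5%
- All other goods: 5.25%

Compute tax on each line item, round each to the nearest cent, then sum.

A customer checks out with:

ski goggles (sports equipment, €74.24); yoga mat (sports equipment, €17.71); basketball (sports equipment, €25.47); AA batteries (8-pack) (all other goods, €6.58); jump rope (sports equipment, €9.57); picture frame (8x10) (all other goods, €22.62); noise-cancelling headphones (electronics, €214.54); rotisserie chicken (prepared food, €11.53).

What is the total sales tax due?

Ski goggles €74.24: sports equipment → 8% → €5.94
Yoga mat €17.71: sports equipment → 8% → €1.42
Basketball €25.47: sports equipment → 8% → €2.04
AA batteries (8-pack) €6.58: all other goods → 5.25% → €0.35
Jump rope €9.57: sports equipment → 8% → €0.77
Picture frame (8x10) €22.62: all other goods → 5.25% → €1.19
Noise-cancelling headphones €214.54: electronics → 9.5% → €20.38
Rotisserie chicken €11.53: prepared food → 3.75% → €0.43
Total tax = €5.94 + €1.42 + €2.04 + €0.35 + €0.77 + €1.19 + €20.38 + €0.43 = €32.52

€32.52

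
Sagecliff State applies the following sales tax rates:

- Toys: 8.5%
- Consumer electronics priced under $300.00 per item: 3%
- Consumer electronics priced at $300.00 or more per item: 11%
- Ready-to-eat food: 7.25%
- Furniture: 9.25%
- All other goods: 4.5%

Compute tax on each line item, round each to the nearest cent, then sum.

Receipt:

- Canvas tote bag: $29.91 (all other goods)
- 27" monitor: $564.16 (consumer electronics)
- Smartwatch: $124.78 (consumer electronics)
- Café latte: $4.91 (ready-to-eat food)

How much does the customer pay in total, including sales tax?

$791.27

Canvas tote bag $29.91: all other goods → 4.5% → $1.35
27" monitor $564.16: consumer electronics, $300.00 or more → 11% → $62.06
Smartwatch $124.78: consumer electronics, under $300.00 → 3% → $3.74
Café latte $4.91: ready-to-eat food → 7.25% → $0.36
Subtotal = $723.76; tax = $67.51; total due = $791.27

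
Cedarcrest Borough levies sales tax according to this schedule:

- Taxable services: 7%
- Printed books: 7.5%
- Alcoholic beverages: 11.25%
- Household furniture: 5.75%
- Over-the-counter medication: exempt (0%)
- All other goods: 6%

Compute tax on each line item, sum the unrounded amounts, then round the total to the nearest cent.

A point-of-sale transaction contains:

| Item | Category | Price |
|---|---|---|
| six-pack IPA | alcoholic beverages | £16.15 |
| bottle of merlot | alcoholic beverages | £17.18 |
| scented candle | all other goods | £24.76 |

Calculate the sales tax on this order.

£5.24

Six-pack IPA £16.15: alcoholic beverages → 11.25% → £1.816875
Bottle of merlot £17.18: alcoholic beverages → 11.25% → £1.93275
Scented candle £24.76: all other goods → 6% → £1.4856
Unrounded tax sum = £5.235225 → £5.24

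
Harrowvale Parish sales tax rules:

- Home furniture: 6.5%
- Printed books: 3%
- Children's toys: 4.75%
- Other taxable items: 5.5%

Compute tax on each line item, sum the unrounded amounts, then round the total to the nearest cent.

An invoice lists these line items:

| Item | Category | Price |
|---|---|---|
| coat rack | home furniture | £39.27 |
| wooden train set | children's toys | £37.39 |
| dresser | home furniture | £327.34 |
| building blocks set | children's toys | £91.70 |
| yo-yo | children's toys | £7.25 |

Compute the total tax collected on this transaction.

Coat rack £39.27: home furniture → 6.5% → £2.55255
Wooden train set £37.39: children's toys → 4.75% → £1.776025
Dresser £327.34: home furniture → 6.5% → £21.2771
Building blocks set £91.70: children's toys → 4.75% → £4.35575
Yo-yo £7.25: children's toys → 4.75% → £0.344375
Unrounded tax sum = £30.3058 → £30.31

£30.31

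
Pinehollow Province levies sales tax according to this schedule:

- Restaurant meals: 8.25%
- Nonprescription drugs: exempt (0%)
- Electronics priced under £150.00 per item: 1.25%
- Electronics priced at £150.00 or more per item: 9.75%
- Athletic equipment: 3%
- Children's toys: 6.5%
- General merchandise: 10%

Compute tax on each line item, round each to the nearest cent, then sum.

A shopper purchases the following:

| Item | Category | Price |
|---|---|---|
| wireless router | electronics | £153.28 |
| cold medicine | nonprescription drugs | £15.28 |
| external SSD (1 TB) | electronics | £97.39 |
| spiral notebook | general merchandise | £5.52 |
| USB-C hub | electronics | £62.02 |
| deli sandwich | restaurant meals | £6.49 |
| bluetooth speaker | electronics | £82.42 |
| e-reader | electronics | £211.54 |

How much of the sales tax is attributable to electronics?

£38.60

Wireless router £153.28: electronics, £150.00 or more → 9.75% → £14.94
External SSD (1 TB) £97.39: electronics, under £150.00 → 1.25% → £1.22
USB-C hub £62.02: electronics, under £150.00 → 1.25% → £0.78
Bluetooth speaker £82.42: electronics, under £150.00 → 1.25% → £1.03
E-reader £211.54: electronics, £150.00 or more → 9.75% → £20.63
Tax on electronics = £14.94 + £1.22 + £0.78 + £1.03 + £20.63 = £38.60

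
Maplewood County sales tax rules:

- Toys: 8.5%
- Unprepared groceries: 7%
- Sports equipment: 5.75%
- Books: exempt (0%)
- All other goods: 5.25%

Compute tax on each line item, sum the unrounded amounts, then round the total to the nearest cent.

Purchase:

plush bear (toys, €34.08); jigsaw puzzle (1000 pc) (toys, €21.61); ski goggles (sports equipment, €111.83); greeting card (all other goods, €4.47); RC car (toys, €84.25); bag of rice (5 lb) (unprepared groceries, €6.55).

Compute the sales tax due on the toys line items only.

Plush bear €34.08: toys → 8.5% → €2.8968
Jigsaw puzzle (1000 pc) €21.61: toys → 8.5% → €1.83685
RC car €84.25: toys → 8.5% → €7.16125
Tax on toys: unrounded sum = €11.8949 → €11.89

€11.89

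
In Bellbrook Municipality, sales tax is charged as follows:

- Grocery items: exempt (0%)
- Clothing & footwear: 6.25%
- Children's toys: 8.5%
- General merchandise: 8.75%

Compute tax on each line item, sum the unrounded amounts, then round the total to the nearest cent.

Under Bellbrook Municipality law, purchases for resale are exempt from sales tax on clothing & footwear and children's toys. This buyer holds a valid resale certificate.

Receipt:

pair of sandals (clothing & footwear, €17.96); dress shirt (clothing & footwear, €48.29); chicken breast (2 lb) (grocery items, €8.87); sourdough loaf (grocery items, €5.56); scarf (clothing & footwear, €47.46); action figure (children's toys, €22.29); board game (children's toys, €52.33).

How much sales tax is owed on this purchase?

€0.00

Pair of sandals €17.96: clothing & footwear, buyer-exempt → 0% → €0.00
Dress shirt €48.29: clothing & footwear, buyer-exempt → 0% → €0.00
Chicken breast (2 lb) €8.87: grocery items → 0% → €0.00
Sourdough loaf €5.56: grocery items → 0% → €0.00
Scarf €47.46: clothing & footwear, buyer-exempt → 0% → €0.00
Action figure €22.29: children's toys, buyer-exempt → 0% → €0.00
Board game €52.33: children's toys, buyer-exempt → 0% → €0.00
Unrounded tax sum = €0.00 → €0.00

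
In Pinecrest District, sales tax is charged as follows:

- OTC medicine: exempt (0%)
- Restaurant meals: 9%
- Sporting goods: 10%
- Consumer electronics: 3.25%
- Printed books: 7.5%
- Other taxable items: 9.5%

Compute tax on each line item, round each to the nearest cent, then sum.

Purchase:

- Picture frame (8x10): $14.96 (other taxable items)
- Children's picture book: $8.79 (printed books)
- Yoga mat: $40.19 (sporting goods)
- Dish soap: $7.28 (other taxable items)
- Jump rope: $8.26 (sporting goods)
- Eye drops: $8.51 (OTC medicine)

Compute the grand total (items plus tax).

Picture frame (8x10) $14.96: other taxable items → 9.5% → $1.42
Children's picture book $8.79: printed books → 7.5% → $0.66
Yoga mat $40.19: sporting goods → 10% → $4.02
Dish soap $7.28: other taxable items → 9.5% → $0.69
Jump rope $8.26: sporting goods → 10% → $0.83
Eye drops $8.51: OTC medicine → 0% → $0.00
Subtotal = $87.99; tax = $7.62; total due = $95.61

$95.61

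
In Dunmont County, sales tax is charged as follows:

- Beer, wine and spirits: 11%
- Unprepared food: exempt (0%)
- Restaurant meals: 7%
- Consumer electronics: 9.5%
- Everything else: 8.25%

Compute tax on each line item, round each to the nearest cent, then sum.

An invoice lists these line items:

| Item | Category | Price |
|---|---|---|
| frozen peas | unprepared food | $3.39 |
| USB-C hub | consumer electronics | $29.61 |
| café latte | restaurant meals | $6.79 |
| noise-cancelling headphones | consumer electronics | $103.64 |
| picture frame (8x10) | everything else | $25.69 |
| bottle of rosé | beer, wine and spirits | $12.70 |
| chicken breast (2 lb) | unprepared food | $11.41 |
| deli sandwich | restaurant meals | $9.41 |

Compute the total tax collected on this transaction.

Frozen peas $3.39: unprepared food → 0% → $0.00
USB-C hub $29.61: consumer electronics → 9.5% → $2.81
Café latte $6.79: restaurant meals → 7% → $0.48
Noise-cancelling headphones $103.64: consumer electronics → 9.5% → $9.85
Picture frame (8x10) $25.69: everything else → 8.25% → $2.12
Bottle of rosé $12.70: beer, wine and spirits → 11% → $1.40
Chicken breast (2 lb) $11.41: unprepared food → 0% → $0.00
Deli sandwich $9.41: restaurant meals → 7% → $0.66
Total tax = $2.81 + $0.48 + $9.85 + $2.12 + $1.40 + $0.66 = $17.32

$17.32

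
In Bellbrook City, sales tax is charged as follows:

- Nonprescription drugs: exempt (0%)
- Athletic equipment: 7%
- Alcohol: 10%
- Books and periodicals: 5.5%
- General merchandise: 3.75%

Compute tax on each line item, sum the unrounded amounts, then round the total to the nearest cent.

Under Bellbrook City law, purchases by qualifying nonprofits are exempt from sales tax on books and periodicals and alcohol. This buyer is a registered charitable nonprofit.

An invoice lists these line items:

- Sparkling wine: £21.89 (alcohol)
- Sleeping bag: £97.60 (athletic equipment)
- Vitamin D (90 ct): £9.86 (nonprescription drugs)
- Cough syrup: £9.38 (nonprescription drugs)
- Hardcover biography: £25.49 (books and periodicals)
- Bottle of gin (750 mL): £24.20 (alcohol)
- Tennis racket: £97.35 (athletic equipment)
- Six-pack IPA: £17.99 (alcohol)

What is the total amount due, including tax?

£317.41

Sparkling wine £21.89: alcohol, buyer-exempt → 0% → £0.00
Sleeping bag £97.60: athletic equipment → 7% → £6.832
Vitamin D (90 ct) £9.86: nonprescription drugs → 0% → £0.00
Cough syrup £9.38: nonprescription drugs → 0% → £0.00
Hardcover biography £25.49: books and periodicals, buyer-exempt → 0% → £0.00
Bottle of gin (750 mL) £24.20: alcohol, buyer-exempt → 0% → £0.00
Tennis racket £97.35: athletic equipment → 7% → £6.8145
Six-pack IPA £17.99: alcohol, buyer-exempt → 0% → £0.00
Subtotal = £303.76; unrounded tax = £13.6465 → £13.65; total due = £317.41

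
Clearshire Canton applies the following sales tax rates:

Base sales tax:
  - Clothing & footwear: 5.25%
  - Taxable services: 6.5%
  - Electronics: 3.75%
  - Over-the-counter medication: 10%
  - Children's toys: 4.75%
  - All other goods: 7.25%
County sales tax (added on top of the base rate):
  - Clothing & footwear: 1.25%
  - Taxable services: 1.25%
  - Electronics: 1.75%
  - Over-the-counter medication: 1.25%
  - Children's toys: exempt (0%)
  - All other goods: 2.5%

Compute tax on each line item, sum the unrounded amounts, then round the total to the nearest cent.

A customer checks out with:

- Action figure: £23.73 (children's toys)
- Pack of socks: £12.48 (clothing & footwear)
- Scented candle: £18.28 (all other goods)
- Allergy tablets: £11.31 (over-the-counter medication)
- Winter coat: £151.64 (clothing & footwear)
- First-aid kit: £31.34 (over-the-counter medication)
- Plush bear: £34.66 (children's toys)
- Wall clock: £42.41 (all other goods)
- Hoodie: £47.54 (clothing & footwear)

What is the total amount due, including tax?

£400.64

Action figure £23.73: children's toys → 4.75% + 0% county = 4.75% → £1.127175
Pack of socks £12.48: clothing & footwear → 5.25% + 1.25% county = 6.5% → £0.8112
Scented candle £18.28: all other goods → 7.25% + 2.5% county = 9.75% → £1.7823
Allergy tablets £11.31: over-the-counter medication → 10% + 1.25% county = 11.25% → £1.272375
Winter coat £151.64: clothing & footwear → 5.25% + 1.25% county = 6.5% → £9.8566
First-aid kit £31.34: over-the-counter medication → 10% + 1.25% county = 11.25% → £3.52575
Plush bear £34.66: children's toys → 4.75% + 0% county = 4.75% → £1.64635
Wall clock £42.41: all other goods → 7.25% + 2.5% county = 9.75% → £4.134975
Hoodie £47.54: clothing & footwear → 5.25% + 1.25% county = 6.5% → £3.0901
Subtotal = £373.39; unrounded tax = £27.246825 → £27.25; total due = £400.64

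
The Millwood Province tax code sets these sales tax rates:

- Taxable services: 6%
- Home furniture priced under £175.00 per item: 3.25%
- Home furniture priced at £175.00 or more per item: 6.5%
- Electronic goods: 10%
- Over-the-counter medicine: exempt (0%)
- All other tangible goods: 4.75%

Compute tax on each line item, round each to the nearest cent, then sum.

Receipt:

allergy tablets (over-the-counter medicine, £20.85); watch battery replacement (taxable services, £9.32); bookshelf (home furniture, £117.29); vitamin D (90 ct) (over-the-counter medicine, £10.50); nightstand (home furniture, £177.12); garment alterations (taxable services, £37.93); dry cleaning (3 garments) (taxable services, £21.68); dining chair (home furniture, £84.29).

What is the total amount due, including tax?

£501.18

Allergy tablets £20.85: over-the-counter medicine → 0% → £0.00
Watch battery replacement £9.32: taxable services → 6% → £0.56
Bookshelf £117.29: home furniture, under £175.00 → 3.25% → £3.81
Vitamin D (90 ct) £10.50: over-the-counter medicine → 0% → £0.00
Nightstand £177.12: home furniture, £175.00 or more → 6.5% → £11.51
Garment alterations £37.93: taxable services → 6% → £2.28
Dry cleaning (3 garments) £21.68: taxable services → 6% → £1.30
Dining chair £84.29: home furniture, under £175.00 → 3.25% → £2.74
Subtotal = £478.98; tax = £22.20; total due = £501.18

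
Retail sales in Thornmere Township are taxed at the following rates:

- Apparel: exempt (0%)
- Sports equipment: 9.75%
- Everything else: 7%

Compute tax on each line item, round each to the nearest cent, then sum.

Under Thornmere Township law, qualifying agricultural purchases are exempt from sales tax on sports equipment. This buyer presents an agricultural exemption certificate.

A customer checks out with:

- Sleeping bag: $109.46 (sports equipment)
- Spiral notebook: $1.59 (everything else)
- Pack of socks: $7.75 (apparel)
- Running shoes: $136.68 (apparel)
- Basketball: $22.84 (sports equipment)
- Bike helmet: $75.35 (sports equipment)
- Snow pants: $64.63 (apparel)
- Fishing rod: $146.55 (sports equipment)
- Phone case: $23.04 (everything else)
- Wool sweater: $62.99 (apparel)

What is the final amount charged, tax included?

$652.60

Sleeping bag $109.46: sports equipment, buyer-exempt → 0% → $0.00
Spiral notebook $1.59: everything else → 7% → $0.11
Pack of socks $7.75: apparel → 0% → $0.00
Running shoes $136.68: apparel → 0% → $0.00
Basketball $22.84: sports equipment, buyer-exempt → 0% → $0.00
Bike helmet $75.35: sports equipment, buyer-exempt → 0% → $0.00
Snow pants $64.63: apparel → 0% → $0.00
Fishing rod $146.55: sports equipment, buyer-exempt → 0% → $0.00
Phone case $23.04: everything else → 7% → $1.61
Wool sweater $62.99: apparel → 0% → $0.00
Subtotal = $650.88; tax = $1.72; total due = $652.60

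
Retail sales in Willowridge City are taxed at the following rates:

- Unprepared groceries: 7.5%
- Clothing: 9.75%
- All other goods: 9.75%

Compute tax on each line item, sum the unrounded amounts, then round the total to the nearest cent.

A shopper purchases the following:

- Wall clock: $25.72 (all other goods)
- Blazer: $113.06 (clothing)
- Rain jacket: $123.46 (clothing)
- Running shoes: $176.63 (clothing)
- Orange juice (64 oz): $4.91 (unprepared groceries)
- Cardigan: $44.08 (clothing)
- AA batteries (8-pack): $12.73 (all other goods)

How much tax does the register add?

Wall clock $25.72: all other goods → 9.75% → $2.5077
Blazer $113.06: clothing → 9.75% → $11.02335
Rain jacket $123.46: clothing → 9.75% → $12.03735
Running shoes $176.63: clothing → 9.75% → $17.221425
Orange juice (64 oz) $4.91: unprepared groceries → 7.5% → $0.36825
Cardigan $44.08: clothing → 9.75% → $4.2978
AA batteries (8-pack) $12.73: all other goods → 9.75% → $1.241175
Unrounded tax sum = $48.69705 → $48.70

$48.70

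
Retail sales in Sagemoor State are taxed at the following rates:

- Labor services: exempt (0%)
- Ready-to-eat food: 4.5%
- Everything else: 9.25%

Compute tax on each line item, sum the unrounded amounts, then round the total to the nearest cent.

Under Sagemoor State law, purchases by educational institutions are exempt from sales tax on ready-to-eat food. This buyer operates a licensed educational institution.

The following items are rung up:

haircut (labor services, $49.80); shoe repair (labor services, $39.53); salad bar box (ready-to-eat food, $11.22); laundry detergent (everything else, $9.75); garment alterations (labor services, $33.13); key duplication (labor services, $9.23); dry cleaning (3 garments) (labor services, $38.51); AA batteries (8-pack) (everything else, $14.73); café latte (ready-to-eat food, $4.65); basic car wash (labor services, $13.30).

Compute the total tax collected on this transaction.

Haircut $49.80: labor services → 0% → $0.00
Shoe repair $39.53: labor services → 0% → $0.00
Salad bar box $11.22: ready-to-eat food, buyer-exempt → 0% → $0.00
Laundry detergent $9.75: everything else → 9.25% → $0.901875
Garment alterations $33.13: labor services → 0% → $0.00
Key duplication $9.23: labor services → 0% → $0.00
Dry cleaning (3 garments) $38.51: labor services → 0% → $0.00
AA batteries (8-pack) $14.73: everything else → 9.25% → $1.362525
Café latte $4.65: ready-to-eat food, buyer-exempt → 0% → $0.00
Basic car wash $13.30: labor services → 0% → $0.00
Unrounded tax sum = $2.2644 → $2.26

$2.26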